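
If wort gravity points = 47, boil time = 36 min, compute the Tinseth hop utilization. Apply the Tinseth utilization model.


U = 1.65·0.000125^(GP/1000) · (1 − e^(−0.04·t))/4.15
bigness = 1.65·0.000125^(47/1000) = 1.0815
boil_factor = (1 − e^(−0.04·36))/4.15 = 0.1839
U = 1.0815 · 0.1839

0.1989


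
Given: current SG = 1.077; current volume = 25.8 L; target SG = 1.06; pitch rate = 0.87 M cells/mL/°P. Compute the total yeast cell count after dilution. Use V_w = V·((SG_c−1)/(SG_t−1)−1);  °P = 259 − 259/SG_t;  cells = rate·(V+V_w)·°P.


V_w = 25.8·((1.077−1)/(1.06−1)−1) = 7.3100
V_final = 25.8 + 7.3100 = 33.1100
°P = 259 − 259/1.06 = 14.6604
cells = 0.87·33.1100·14.6604

422.3024 billion cells


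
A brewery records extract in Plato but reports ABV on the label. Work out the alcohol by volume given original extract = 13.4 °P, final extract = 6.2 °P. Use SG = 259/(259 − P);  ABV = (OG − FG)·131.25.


OG = 259/(259 − 13.4) = 1.0546
FG = 259/(259 − 6.2) = 1.0245
ABV = (1.0546 − 1.0245)·131.25

3.9421 % ABV


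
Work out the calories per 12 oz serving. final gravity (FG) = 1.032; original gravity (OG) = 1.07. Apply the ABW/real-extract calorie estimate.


ABW = (OG−FG)·131.25·0.79/FG;  °P = 259 − 259/SG (for OG→OE and FG→AE);  RE = 0.1808·OE + 0.8192·AE;  Cal = (6.9·ABW + 4·(RE−0.1))·FG·3.55
ABW = (1.07 − 1.032)·131.25·0.79/1.032 = 3.8180
OE = 259 − 259/1.07 = 16.9439 °P
AE = 259 − 259/1.032 = 8.0310 °P
RE = 0.1808·16.9439 + 0.8192·8.0310 = 9.6425 °P
Cal = (6.9·3.8180 + 4·(9.6425−0.1))·1.032·3.55

236.3524 kcal


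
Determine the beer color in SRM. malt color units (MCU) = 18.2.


SRM = 1.4922 · MCU^0.6859
SRM = 1.4922 · 18.2^0.6859

10.9172 SRM


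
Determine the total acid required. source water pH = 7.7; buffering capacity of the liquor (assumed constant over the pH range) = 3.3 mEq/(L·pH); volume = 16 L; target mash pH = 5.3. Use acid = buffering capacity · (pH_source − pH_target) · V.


acid = 3.3 · (7.7 − 5.3) · 16

126.7200 mEq


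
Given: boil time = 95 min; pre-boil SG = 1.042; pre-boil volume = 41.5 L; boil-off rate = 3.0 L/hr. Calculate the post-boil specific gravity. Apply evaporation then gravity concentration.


V_post = V_pre − rate·(t/60);  SG_post = 1 + (SG_pre−1)·V_pre/V_post
V_post = 41.5 − 3.0·(95/60) = 36.7500
SG_post = 1 + (1.042 − 1)·41.5/36.7500

1.0474


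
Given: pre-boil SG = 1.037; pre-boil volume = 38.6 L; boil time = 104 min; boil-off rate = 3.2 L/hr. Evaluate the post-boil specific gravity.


V_post = V_pre − rate·(t/60);  SG_post = 1 + (SG_pre−1)·V_pre/V_post
V_post = 38.6 − 3.2·(104/60) = 33.0533
SG_post = 1 + (1.037 − 1)·38.6/33.0533

1.0432


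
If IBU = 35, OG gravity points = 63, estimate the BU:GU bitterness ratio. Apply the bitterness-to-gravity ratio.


BU:GU = IBU / OG_points
BU:GU = 35 / 63

0.5556


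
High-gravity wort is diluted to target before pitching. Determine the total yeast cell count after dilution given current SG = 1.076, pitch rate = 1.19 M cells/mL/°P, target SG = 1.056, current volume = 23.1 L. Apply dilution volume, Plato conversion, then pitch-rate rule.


V_w = V·((SG_c−1)/(SG_t−1)−1);  °P = 259 − 259/SG_t;  cells = rate·(V+V_w)·°P
V_w = 23.1·((1.076−1)/(1.056−1)−1) = 8.2500
V_final = 23.1 + 8.2500 = 31.3500
°P = 259 − 259/1.056 = 13.7348
cells = 1.19·31.3500·13.7348

512.3991 billion cells


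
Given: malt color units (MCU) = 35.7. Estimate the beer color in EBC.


SRM = 1.4922·MCU^0.6859;  EBC = SRM·1.97
SRM = 1.4922·35.7^0.6859 = 17.3301
EBC = 17.3301·1.97

34.1404 EBC


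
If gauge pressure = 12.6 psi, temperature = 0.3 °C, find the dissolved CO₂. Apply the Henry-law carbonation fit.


vols = (P + 14.695)·(0.01821 + 0.09011·e^(−0.04·T))
vols = (12.6 + 14.695)·(0.01821 + 0.09011·e^(−0.04·0.3))

2.9273 volumes


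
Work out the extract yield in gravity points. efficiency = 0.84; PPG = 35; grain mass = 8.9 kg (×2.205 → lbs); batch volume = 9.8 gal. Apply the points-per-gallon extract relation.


points = lbs × PPG × eff / vol
lbs = 8.9 × 2.205 = 19.6245
points = 19.6245 × 35 × 0.84 / 9.8

58.8735 points


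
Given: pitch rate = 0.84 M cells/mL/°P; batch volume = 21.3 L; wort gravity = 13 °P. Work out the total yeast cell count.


cells (billions) = rate · V_L · °P
cells = 0.84 · 21.3 · 13

232.5960 billion cells


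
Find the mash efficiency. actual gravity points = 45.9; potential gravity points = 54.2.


efficiency = actual / potential × 100
efficiency = 45.9 / 54.2 × 100

84.6863 %


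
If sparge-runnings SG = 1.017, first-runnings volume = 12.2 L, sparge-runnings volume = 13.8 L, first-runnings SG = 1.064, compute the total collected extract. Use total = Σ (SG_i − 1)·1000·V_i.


first = (1.064 − 1)·1000·12.2 = 780.8000
sparge = (1.017 − 1)·1000·13.8 = 234.6000
total = 780.8000 + 234.6000

1015.4000 gravity·L


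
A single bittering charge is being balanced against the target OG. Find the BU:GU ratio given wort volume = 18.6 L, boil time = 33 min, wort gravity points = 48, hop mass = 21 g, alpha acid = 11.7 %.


U = 1.65·0.000125^(GP/1000)·(1−e^(−0.04t))/4.15;  IBU = (α/100)·m·U·1000/V;  BU:GU = IBU/GP
U = 1.65·0.000125^(48/1000)·(1−e^(−0.04·33))/4.15 = 0.1893
IBU = (11.7/100)·21·0.1893·1000/18.6 = 25.0037
BU:GU = 25.0037/48

0.5209


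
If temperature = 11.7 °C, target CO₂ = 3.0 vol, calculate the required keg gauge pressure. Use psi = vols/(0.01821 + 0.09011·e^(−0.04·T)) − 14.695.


psi = 3.0/(0.01821 + 0.09011·e^(−0.04·11.7)) − 14.695

25.4970 psi


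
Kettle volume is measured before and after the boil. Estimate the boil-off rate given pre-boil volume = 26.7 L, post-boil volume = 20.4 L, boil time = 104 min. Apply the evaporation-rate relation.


rate = (V_pre − V_post) / (t_min/60)
rate = (26.7 − 20.4) / (104/60)

3.6346 L/hr


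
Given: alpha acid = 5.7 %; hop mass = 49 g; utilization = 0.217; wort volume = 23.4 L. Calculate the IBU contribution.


IBU = (α/100)·mass·U·1000 / V
IBU = (5.7/100)·49·0.217·1000 / 23.4

25.9009 IBU


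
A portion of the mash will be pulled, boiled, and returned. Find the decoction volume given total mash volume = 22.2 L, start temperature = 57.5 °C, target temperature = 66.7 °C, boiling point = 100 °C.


V_dec = V_total·(T_target − T_start)/(T_boil − T_start)
V_dec = 22.2·(66.7 − 57.5)/(100 − 57.5)

4.8056 L


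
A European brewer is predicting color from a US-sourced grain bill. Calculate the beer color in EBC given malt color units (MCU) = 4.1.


SRM = 1.4922·MCU^0.6859;  EBC = SRM·1.97
SRM = 1.4922·4.1^0.6859 = 3.9277
EBC = 3.9277·1.97

7.7375 EBC


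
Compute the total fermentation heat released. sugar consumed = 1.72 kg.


Q = m_sugar · 590 kJ/kg
Q = 1.72 · 590

1014.8000 kJ


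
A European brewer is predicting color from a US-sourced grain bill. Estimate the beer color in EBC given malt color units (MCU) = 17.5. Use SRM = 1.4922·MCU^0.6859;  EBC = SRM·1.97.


SRM = 1.4922·17.5^0.6859 = 10.6274
EBC = 10.6274·1.97

20.9360 EBC


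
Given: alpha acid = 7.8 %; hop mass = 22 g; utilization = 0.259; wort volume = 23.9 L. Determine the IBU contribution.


IBU = (α/100)·mass·U·1000 / V
IBU = (7.8/100)·22·0.259·1000 / 23.9

18.5960 IBU


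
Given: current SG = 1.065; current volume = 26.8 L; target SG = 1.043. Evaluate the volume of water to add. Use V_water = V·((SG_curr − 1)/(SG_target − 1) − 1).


V_water = 26.8·((1.065 − 1)/(1.043 − 1) − 1)

13.7116 L


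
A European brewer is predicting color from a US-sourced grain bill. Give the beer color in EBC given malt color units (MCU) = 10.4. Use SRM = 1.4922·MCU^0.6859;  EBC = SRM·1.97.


SRM = 1.4922·10.4^0.6859 = 7.4372
EBC = 7.4372·1.97

14.6513 EBC


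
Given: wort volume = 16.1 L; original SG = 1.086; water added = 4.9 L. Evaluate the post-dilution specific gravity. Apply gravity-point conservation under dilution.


SG_new = 1 + (SG_old − 1)·V_old/(V_old + V_water)
pts = (1.086 − 1)·1000·16.1/(16.1 + 4.9) = 65.9333
SG_new = 1 + 65.9333/1000

1.0659


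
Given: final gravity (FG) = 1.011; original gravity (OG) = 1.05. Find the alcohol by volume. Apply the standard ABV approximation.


ABV = (OG − FG) · 131.25
ABV = (1.05 − 1.011) · 131.25

5.1188 % ABV


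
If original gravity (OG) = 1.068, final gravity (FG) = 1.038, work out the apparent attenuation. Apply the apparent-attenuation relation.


AA = (OG − FG)/(OG − 1) · 100
AA = (1.068 − 1.038)/(1.068 − 1) · 100

44.1176 %


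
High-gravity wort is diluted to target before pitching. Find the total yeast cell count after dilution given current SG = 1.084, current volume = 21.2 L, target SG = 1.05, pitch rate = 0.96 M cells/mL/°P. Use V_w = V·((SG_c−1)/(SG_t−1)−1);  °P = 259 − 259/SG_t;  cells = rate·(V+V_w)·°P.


V_w = 21.2·((1.084−1)/(1.05−1)−1) = 14.4160
V_final = 21.2 + 14.4160 = 35.6160
°P = 259 − 259/1.05 = 12.3333
cells = 0.96·35.6160·12.3333

421.6934 billion cells


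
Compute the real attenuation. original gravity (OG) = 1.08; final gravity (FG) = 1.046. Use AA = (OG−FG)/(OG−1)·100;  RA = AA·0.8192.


AA = (1.08 − 1.046)/(1.08 − 1)·100 = 42.5000
RA = 42.5000·0.8192

34.8160 %


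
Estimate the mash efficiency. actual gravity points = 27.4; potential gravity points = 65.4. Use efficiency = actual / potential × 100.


efficiency = 27.4 / 65.4 × 100

41.8960 %


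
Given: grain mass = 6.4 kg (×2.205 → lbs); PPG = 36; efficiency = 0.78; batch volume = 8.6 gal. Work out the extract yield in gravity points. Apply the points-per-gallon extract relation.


points = lbs × PPG × eff / vol
lbs = 6.4 × 2.205 = 14.1120
points = 14.1120 × 36 × 0.78 / 8.6

46.0773 points


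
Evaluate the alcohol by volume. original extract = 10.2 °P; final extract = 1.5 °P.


SG = 259/(259 − P);  ABV = (OG − FG)·131.25
OG = 259/(259 − 10.2) = 1.0410
FG = 259/(259 − 1.5) = 1.0058
ABV = (1.0410 − 1.0058)·131.25

4.6163 % ABV


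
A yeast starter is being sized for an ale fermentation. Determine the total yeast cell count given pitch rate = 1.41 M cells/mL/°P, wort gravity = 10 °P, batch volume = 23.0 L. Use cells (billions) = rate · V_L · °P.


cells = 1.41 · 23.0 · 10

324.3000 billion cells


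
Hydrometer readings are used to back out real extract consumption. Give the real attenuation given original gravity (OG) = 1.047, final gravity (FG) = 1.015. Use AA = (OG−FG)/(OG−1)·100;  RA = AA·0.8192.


AA = (1.047 − 1.015)/(1.047 − 1)·100 = 68.0851
RA = 68.0851·0.8192

55.7753 %


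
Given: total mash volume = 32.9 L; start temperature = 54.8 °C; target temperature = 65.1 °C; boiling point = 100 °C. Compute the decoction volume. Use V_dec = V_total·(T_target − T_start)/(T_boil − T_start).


V_dec = 32.9·(65.1 − 54.8)/(100 − 54.8)

7.4971 L


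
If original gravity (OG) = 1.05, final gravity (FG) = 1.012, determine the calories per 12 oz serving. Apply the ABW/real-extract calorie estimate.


ABW = (OG−FG)·131.25·0.79/FG;  °P = 259 − 259/SG (for OG→OE and FG→AE);  RE = 0.1808·OE + 0.8192·AE;  Cal = (6.9·ABW + 4·(RE−0.1))·FG·3.55
ABW = (1.05 − 1.012)·131.25·0.79/1.012 = 3.8934
OE = 259 − 259/1.05 = 12.3333 °P
AE = 259 − 259/1.012 = 3.0711 °P
RE = 0.1808·12.3333 + 0.8192·3.0711 = 4.7457 °P
Cal = (6.9·3.8934 + 4·(4.7457−0.1))·1.012·3.55

163.2746 kcal


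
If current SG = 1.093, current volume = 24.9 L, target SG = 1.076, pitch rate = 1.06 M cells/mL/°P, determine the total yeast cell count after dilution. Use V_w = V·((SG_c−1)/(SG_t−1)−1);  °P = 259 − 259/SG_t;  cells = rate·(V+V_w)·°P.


V_w = 24.9·((1.093−1)/(1.076−1)−1) = 5.5697
V_final = 24.9 + 5.5697 = 30.4697
°P = 259 − 259/1.076 = 18.2937
cells = 1.06·30.4697·18.2937

590.8478 billion cells


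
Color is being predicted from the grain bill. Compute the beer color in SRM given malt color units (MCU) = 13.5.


SRM = 1.4922 · MCU^0.6859
SRM = 1.4922 · 13.5^0.6859

8.8945 SRM


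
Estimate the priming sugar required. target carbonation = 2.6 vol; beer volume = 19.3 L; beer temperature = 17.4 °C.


residual = 14.695·(0.01821 + 0.09011·e^(−0.04·T));  sugar = (target − residual)·4.0·V
residual = 14.695·(0.01821 + 0.09011·e^(−0.04·17.4)) = 0.9278
sugar = (2.6 − 0.9278)·4.0·19.3

129.0944 g


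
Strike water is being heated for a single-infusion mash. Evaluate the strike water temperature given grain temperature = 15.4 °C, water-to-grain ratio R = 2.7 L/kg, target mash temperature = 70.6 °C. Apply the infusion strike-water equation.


T_strike = (0.41/R)·(T_mash − T_grain) + T_mash
T_strike = (0.41/2.7)·(70.6 − 15.4) + 70.6

78.9822 °C


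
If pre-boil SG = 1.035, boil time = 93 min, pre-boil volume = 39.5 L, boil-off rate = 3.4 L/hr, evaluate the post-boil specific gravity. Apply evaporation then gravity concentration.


V_post = V_pre − rate·(t/60);  SG_post = 1 + (SG_pre−1)·V_pre/V_post
V_post = 39.5 − 3.4·(93/60) = 34.2300
SG_post = 1 + (1.035 − 1)·39.5/34.2300

1.0404


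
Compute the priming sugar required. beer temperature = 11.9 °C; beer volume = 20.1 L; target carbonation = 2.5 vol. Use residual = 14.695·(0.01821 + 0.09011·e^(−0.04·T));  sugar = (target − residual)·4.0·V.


residual = 14.695·(0.01821 + 0.09011·e^(−0.04·11.9)) = 1.0903
sugar = (2.5 − 1.0903)·4.0·20.1

113.3437 g


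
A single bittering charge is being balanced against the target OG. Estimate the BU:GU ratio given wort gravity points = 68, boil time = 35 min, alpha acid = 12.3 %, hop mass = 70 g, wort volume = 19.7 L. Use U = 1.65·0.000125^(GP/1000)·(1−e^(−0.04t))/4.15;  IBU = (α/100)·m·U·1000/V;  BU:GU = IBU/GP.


U = 1.65·0.000125^(68/1000)·(1−e^(−0.04·35))/4.15 = 0.1626
IBU = (12.3/100)·70·0.1626·1000/19.7 = 71.0542
BU:GU = 71.0542/68

1.0449


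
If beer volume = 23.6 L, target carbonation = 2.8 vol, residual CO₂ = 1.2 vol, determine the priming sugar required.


sugar = (target − residual)·4.0·V
sugar = (2.8 − 1.2)·4.0·23.6

151.0400 g


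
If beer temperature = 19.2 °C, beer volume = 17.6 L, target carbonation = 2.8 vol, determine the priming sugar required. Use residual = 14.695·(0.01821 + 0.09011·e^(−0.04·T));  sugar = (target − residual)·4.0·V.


residual = 14.695·(0.01821 + 0.09011·e^(−0.04·19.2)) = 0.8819
sugar = (2.8 − 0.8819)·4.0·17.6

135.0321 g


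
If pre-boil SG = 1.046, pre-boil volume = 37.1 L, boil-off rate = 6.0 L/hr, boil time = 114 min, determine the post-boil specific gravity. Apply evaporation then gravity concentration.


V_post = V_pre − rate·(t/60);  SG_post = 1 + (SG_pre−1)·V_pre/V_post
V_post = 37.1 − 6.0·(114/60) = 25.7000
SG_post = 1 + (1.046 − 1)·37.1/25.7000

1.0664


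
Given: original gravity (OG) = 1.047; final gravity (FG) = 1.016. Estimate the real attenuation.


AA = (OG−FG)/(OG−1)·100;  RA = AA·0.8192
AA = (1.047 − 1.016)/(1.047 − 1)·100 = 65.9574
RA = 65.9574·0.8192

54.0323 %


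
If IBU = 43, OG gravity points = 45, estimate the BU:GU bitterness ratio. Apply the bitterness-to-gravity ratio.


BU:GU = IBU / OG_points
BU:GU = 43 / 45

0.9556


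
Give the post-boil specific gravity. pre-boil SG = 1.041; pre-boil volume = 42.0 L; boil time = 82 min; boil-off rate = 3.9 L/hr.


V_post = V_pre − rate·(t/60);  SG_post = 1 + (SG_pre−1)·V_pre/V_post
V_post = 42.0 − 3.9·(82/60) = 36.6700
SG_post = 1 + (1.041 − 1)·42.0/36.6700

1.0470


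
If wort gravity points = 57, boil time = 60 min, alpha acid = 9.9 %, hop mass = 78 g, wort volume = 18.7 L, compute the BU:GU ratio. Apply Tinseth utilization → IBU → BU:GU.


U = 1.65·0.000125^(GP/1000)·(1−e^(−0.04t))/4.15;  IBU = (α/100)·m·U·1000/V;  BU:GU = IBU/GP
U = 1.65·0.000125^(57/1000)·(1−e^(−0.04·60))/4.15 = 0.2166
IBU = (9.9/100)·78·0.2166·1000/18.7 = 89.4430
BU:GU = 89.4430/57

1.5692


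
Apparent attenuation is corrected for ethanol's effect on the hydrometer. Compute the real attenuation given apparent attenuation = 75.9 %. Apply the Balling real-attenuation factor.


RA = AA · 0.8192
RA = 75.9 · 0.8192

62.1773 %


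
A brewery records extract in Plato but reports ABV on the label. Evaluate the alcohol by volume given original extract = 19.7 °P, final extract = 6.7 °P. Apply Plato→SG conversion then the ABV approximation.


SG = 259/(259 − P);  ABV = (OG − FG)·131.25
OG = 259/(259 − 19.7) = 1.0823
FG = 259/(259 − 6.7) = 1.0266
ABV = (1.0823 − 1.0266)·131.25

7.3195 % ABV


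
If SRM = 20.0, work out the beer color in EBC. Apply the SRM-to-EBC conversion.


EBC = SRM · 1.97
EBC = 20.0 · 1.97

39.4000 EBC


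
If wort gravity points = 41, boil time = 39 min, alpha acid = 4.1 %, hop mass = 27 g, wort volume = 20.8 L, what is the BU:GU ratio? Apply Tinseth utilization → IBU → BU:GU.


U = 1.65·0.000125^(GP/1000)·(1−e^(−0.04t))/4.15;  IBU = (α/100)·m·U·1000/V;  BU:GU = IBU/GP
U = 1.65·0.000125^(41/1000)·(1−e^(−0.04·39))/4.15 = 0.2173
IBU = (4.1/100)·27·0.2173·1000/20.8 = 11.5623
BU:GU = 11.5623/41

0.2820


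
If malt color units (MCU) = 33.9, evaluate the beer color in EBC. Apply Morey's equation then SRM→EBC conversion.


SRM = 1.4922·MCU^0.6859;  EBC = SRM·1.97
SRM = 1.4922·33.9^0.6859 = 16.7260
EBC = 16.7260·1.97

32.9501 EBC


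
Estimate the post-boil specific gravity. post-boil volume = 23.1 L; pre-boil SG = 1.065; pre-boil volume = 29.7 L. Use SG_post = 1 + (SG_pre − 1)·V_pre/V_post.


pts_pre = (1.065 − 1)·1000 = 65.0000
pts_post = 65.0000·29.7/23.1 = 83.5714
SG_post = 1 + 83.5714/1000

1.0836


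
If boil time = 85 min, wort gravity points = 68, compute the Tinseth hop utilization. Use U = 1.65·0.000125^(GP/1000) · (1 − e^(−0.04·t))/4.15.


bigness = 1.65·0.000125^(68/1000) = 0.8955
boil_factor = (1 − e^(−0.04·85))/4.15 = 0.2329
U = 0.8955 · 0.2329

0.2086


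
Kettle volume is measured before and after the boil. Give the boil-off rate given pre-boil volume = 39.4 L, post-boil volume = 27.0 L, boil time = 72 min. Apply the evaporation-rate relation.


rate = (V_pre − V_post) / (t_min/60)
rate = (39.4 − 27.0) / (72/60)

10.3333 L/hr


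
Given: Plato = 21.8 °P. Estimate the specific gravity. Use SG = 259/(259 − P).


SG = 259/(259 − 21.8)

1.0919


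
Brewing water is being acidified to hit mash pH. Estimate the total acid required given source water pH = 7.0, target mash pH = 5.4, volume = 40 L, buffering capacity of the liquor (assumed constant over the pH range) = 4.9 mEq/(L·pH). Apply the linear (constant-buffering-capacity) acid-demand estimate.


acid = buffering capacity · (pH_source − pH_target) · V
acid = 4.9 · (7.0 − 5.4) · 40

313.6000 mEq


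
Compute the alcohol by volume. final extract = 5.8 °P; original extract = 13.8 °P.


SG = 259/(259 − P);  ABV = (OG − FG)·131.25
OG = 259/(259 − 13.8) = 1.0563
FG = 259/(259 − 5.8) = 1.0229
ABV = (1.0563 − 1.0229)·131.25

4.3803 % ABV


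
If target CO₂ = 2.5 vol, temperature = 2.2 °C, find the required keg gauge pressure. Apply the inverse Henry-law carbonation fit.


psi = vols/(0.01821 + 0.09011·e^(−0.04·T)) − 14.695
psi = 2.5/(0.01821 + 0.09011·e^(−0.04·2.2)) − 14.695

10.1240 psi


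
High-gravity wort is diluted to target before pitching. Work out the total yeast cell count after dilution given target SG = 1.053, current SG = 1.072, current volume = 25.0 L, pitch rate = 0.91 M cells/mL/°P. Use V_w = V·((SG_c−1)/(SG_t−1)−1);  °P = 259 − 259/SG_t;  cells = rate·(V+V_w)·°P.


V_w = 25.0·((1.072−1)/(1.053−1)−1) = 8.9623
V_final = 25.0 + 8.9623 = 33.9623
°P = 259 − 259/1.053 = 13.0361
cells = 0.91·33.9623·13.0361

402.8889 billion cells


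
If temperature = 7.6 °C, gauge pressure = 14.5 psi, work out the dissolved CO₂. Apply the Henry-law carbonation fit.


vols = (P + 14.695)·(0.01821 + 0.09011·e^(−0.04·T))
vols = (14.5 + 14.695)·(0.01821 + 0.09011·e^(−0.04·7.6))

2.4728 volumes


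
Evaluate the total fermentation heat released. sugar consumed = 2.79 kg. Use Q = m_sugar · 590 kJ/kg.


Q = 2.79 · 590

1646.1000 kJ


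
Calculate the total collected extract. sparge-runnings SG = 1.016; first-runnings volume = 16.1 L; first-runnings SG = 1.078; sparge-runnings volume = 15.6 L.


total = Σ (SG_i − 1)·1000·V_i
first = (1.078 − 1)·1000·16.1 = 1255.8000
sparge = (1.016 − 1)·1000·15.6 = 249.6000
total = 1255.8000 + 249.6000

1505.4000 gravity·L


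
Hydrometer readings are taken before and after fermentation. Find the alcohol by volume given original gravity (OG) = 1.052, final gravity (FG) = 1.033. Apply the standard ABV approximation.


ABV = (OG − FG) · 131.25
ABV = (1.052 − 1.033) · 131.25

2.4938 % ABV


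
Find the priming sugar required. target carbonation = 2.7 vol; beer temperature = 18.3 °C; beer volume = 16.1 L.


residual = 14.695·(0.01821 + 0.09011·e^(−0.04·T));  sugar = (target − residual)·4.0·V
residual = 14.695·(0.01821 + 0.09011·e^(−0.04·18.3)) = 0.9044
sugar = (2.7 − 0.9044)·4.0·16.1

115.6335 g


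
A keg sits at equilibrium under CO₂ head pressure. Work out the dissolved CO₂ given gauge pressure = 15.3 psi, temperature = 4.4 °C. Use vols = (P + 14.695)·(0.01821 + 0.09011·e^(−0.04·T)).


vols = (15.3 + 14.695)·(0.01821 + 0.09011·e^(−0.04·4.4))

2.8129 volumes


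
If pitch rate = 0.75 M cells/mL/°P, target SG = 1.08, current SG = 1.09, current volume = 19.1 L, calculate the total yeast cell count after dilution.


V_w = V·((SG_c−1)/(SG_t−1)−1);  °P = 259 − 259/SG_t;  cells = rate·(V+V_w)·°P
V_w = 19.1·((1.09−1)/(1.08−1)−1) = 2.3875
V_final = 19.1 + 2.3875 = 21.4875
°P = 259 − 259/1.08 = 19.1852
cells = 0.75·21.4875·19.1852

309.1813 billion cells


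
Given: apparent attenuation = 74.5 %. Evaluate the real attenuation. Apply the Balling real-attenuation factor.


RA = AA · 0.8192
RA = 74.5 · 0.8192

61.0304 %


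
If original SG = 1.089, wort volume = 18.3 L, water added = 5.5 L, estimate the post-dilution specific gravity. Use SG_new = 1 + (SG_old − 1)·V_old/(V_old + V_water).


pts = (1.089 − 1)·1000·18.3/(18.3 + 5.5) = 68.4328
SG_new = 1 + 68.4328/1000

1.0684


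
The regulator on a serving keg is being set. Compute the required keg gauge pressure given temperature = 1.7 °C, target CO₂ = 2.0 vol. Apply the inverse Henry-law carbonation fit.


psi = vols/(0.01821 + 0.09011·e^(−0.04·T)) − 14.695
psi = 2.0/(0.01821 + 0.09011·e^(−0.04·1.7)) − 14.695

4.8370 psi


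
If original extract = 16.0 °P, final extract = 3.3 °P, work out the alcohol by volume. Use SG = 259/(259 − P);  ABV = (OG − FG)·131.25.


OG = 259/(259 − 16.0) = 1.0658
FG = 259/(259 − 3.3) = 1.0129
ABV = (1.0658 − 1.0129)·131.25

6.9481 % ABV


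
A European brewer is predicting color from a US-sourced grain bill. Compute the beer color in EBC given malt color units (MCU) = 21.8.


SRM = 1.4922·MCU^0.6859;  EBC = SRM·1.97
SRM = 1.4922·21.8^0.6859 = 12.3559
EBC = 12.3559·1.97

24.3411 EBC


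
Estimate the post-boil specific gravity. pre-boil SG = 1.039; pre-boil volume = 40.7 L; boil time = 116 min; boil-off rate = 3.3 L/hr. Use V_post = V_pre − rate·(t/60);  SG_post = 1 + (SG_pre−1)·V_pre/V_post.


V_post = 40.7 − 3.3·(116/60) = 34.3200
SG_post = 1 + (1.039 − 1)·40.7/34.3200

1.0462


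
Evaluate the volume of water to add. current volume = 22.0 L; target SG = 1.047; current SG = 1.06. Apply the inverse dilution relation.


V_water = V·((SG_curr − 1)/(SG_target − 1) − 1)
V_water = 22.0·((1.06 − 1)/(1.047 − 1) − 1)

6.0851 L


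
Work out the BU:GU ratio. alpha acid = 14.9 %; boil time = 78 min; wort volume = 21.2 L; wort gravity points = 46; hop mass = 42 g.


U = 1.65·0.000125^(GP/1000)·(1−e^(−0.04t))/4.15;  IBU = (α/100)·m·U·1000/V;  BU:GU = IBU/GP
U = 1.65·0.000125^(46/1000)·(1−e^(−0.04·78))/4.15 = 0.2514
IBU = (14.9/100)·42·0.2514·1000/21.2 = 74.1959
BU:GU = 74.1959/46

1.6130


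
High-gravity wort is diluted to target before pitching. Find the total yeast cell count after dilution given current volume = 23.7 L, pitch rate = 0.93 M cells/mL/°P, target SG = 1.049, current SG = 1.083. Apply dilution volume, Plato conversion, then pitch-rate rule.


V_w = V·((SG_c−1)/(SG_t−1)−1);  °P = 259 − 259/SG_t;  cells = rate·(V+V_w)·°P
V_w = 23.7·((1.083−1)/(1.049−1)−1) = 16.4449
V_final = 23.7 + 16.4449 = 40.1449
°P = 259 − 259/1.049 = 12.0982
cells = 0.93·40.1449·12.0982

451.6829 billion cells


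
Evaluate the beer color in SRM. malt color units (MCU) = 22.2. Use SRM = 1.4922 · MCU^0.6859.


SRM = 1.4922 · 22.2^0.6859

12.5110 SRM


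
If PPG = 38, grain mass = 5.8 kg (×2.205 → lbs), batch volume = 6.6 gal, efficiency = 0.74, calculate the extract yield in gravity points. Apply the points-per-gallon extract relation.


points = lbs × PPG × eff / vol
lbs = 5.8 × 2.205 = 12.7890
points = 12.7890 × 38 × 0.74 / 6.6

54.4889 points


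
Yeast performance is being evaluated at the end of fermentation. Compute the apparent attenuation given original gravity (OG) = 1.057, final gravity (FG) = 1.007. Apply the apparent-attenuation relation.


AA = (OG − FG)/(OG − 1) · 100
AA = (1.057 − 1.007)/(1.057 − 1) · 100

87.7193 %


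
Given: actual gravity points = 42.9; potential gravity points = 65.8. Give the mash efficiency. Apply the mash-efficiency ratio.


efficiency = actual / potential × 100
efficiency = 42.9 / 65.8 × 100

65.1976 %


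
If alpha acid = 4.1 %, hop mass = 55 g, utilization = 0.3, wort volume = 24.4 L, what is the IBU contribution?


IBU = (α/100)·mass·U·1000 / V
IBU = (4.1/100)·55·0.3·1000 / 24.4

27.7254 IBU


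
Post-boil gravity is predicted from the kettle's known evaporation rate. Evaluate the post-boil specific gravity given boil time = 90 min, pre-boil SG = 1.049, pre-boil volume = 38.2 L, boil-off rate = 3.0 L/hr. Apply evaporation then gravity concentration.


V_post = V_pre − rate·(t/60);  SG_post = 1 + (SG_pre−1)·V_pre/V_post
V_post = 38.2 − 3.0·(90/60) = 33.7000
SG_post = 1 + (1.049 − 1)·38.2/33.7000

1.0555


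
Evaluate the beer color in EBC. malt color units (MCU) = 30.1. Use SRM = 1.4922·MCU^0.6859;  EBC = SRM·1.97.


SRM = 1.4922·30.1^0.6859 = 15.4161
EBC = 15.4161·1.97

30.3698 EBC


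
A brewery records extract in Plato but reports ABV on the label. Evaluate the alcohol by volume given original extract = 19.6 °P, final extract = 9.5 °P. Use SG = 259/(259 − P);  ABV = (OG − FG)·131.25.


OG = 259/(259 − 19.6) = 1.0819
FG = 259/(259 − 9.5) = 1.0381
ABV = (1.0819 − 1.0381)·131.25

5.7481 % ABV


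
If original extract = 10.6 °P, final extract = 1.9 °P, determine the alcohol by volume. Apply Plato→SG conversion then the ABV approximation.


SG = 259/(259 − P);  ABV = (OG − FG)·131.25
OG = 259/(259 − 10.6) = 1.0427
FG = 259/(259 − 1.9) = 1.0074
ABV = (1.0427 − 1.0074)·131.25

4.6309 % ABV


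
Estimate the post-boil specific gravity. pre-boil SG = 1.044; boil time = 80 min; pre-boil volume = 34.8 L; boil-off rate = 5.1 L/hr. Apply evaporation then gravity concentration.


V_post = V_pre − rate·(t/60);  SG_post = 1 + (SG_pre−1)·V_pre/V_post
V_post = 34.8 − 5.1·(80/60) = 28.0000
SG_post = 1 + (1.044 − 1)·34.8/28.0000

1.0547


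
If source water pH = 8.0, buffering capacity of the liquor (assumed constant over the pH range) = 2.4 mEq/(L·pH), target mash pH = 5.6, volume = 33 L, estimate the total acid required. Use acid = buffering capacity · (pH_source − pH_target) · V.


acid = 2.4 · (8.0 − 5.6) · 33

190.0800 mEq


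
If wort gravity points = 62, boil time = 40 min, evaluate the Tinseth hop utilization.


U = 1.65·0.000125^(GP/1000) · (1 − e^(−0.04·t))/4.15
bigness = 1.65·0.000125^(62/1000) = 0.9451
boil_factor = (1 − e^(−0.04·40))/4.15 = 0.1923
U = 0.9451 · 0.1923

0.1818


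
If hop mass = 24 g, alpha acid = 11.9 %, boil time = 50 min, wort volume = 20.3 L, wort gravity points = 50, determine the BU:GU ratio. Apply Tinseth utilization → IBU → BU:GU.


U = 1.65·0.000125^(GP/1000)·(1−e^(−0.04t))/4.15;  IBU = (α/100)·m·U·1000/V;  BU:GU = IBU/GP
U = 1.65·0.000125^(50/1000)·(1−e^(−0.04·50))/4.15 = 0.2193
IBU = (11.9/100)·24·0.2193·1000/20.3 = 30.8597
BU:GU = 30.8597/50

0.6172


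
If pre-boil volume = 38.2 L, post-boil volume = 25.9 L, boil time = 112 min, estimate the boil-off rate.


rate = (V_pre − V_post) / (t_min/60)
rate = (38.2 − 25.9) / (112/60)

6.5893 L/hr


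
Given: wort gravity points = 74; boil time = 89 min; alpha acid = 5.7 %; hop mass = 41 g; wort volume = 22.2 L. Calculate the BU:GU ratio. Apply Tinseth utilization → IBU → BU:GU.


U = 1.65·0.000125^(GP/1000)·(1−e^(−0.04t))/4.15;  IBU = (α/100)·m·U·1000/V;  BU:GU = IBU/GP
U = 1.65·0.000125^(74/1000)·(1−e^(−0.04·89))/4.15 = 0.1986
IBU = (5.7/100)·41·0.1986·1000/22.2 = 20.9114
BU:GU = 20.9114/74

0.2826


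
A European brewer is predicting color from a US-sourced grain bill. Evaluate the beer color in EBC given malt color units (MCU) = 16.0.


SRM = 1.4922·MCU^0.6859;  EBC = SRM·1.97
SRM = 1.4922·16.0^0.6859 = 9.9939
EBC = 9.9939·1.97

19.6879 EBC


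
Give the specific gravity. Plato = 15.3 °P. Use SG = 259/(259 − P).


SG = 259/(259 − 15.3)

1.0628


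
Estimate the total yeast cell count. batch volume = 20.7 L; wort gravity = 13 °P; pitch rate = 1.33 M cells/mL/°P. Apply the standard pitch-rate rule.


cells (billions) = rate · V_L · °P
cells = 1.33 · 20.7 · 13

357.9030 billion cells


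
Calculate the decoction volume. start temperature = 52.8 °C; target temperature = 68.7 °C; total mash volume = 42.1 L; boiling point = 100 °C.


V_dec = V_total·(T_target − T_start)/(T_boil − T_start)
V_dec = 42.1·(68.7 − 52.8)/(100 − 52.8)

14.1820 L


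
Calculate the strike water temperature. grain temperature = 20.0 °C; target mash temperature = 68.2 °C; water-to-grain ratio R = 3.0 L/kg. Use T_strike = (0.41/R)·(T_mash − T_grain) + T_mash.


T_strike = (0.41/3.0)·(68.2 − 20.0) + 68.2

74.7873 °C


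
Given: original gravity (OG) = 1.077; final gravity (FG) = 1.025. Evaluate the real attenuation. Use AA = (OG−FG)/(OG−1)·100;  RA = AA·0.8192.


AA = (1.077 − 1.025)/(1.077 − 1)·100 = 67.5325
RA = 67.5325·0.8192

55.3226 %


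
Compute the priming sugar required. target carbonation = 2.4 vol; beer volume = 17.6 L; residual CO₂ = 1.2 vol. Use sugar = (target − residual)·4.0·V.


sugar = (2.4 − 1.2)·4.0·17.6

84.4800 g


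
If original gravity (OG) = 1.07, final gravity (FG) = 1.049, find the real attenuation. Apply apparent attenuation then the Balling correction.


AA = (OG−FG)/(OG−1)·100;  RA = AA·0.8192
AA = (1.07 − 1.049)/(1.07 − 1)·100 = 30.0000
RA = 30.0000·0.8192

24.5760 %


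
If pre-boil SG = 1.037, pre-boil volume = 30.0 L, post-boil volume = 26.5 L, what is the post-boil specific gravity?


SG_post = 1 + (SG_pre − 1)·V_pre/V_post
pts_pre = (1.037 − 1)·1000 = 37.0000
pts_post = 37.0000·30.0/26.5 = 41.8868
SG_post = 1 + 41.8868/1000

1.0419


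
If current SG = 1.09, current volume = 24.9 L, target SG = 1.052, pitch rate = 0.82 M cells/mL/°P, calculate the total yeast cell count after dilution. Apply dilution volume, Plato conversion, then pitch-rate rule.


V_w = V·((SG_c−1)/(SG_t−1)−1);  °P = 259 − 259/SG_t;  cells = rate·(V+V_w)·°P
V_w = 24.9·((1.09−1)/(1.052−1)−1) = 18.1962
V_final = 24.9 + 18.1962 = 43.0962
°P = 259 − 259/1.052 = 12.8023
cells = 0.82·43.0962·12.8023

452.4179 billion cells


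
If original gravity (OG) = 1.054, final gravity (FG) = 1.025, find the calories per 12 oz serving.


ABW = (OG−FG)·131.25·0.79/FG;  °P = 259 − 259/SG (for OG→OE and FG→AE);  RE = 0.1808·OE + 0.8192·AE;  Cal = (6.9·ABW + 4·(RE−0.1))·FG·3.55
ABW = (1.054 − 1.025)·131.25·0.79/1.025 = 2.9336
OE = 259 − 259/1.054 = 13.2694 °P
AE = 259 − 259/1.025 = 6.3171 °P
RE = 0.1808·13.2694 + 0.8192·6.3171 = 7.5741 °P
Cal = (6.9·2.9336 + 4·(7.5741−0.1))·1.025·3.55

182.4399 kcal


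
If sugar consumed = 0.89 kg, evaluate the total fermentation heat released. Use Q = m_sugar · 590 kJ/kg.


Q = 0.89 · 590

525.1000 kJ


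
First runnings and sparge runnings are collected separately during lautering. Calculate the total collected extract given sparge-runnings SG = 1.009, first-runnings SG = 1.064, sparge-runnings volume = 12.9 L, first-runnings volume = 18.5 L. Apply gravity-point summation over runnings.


total = Σ (SG_i − 1)·1000·V_i
first = (1.064 − 1)·1000·18.5 = 1184.0000
sparge = (1.009 − 1)·1000·12.9 = 116.1000
total = 1184.0000 + 116.1000

1300.1000 gravity·L


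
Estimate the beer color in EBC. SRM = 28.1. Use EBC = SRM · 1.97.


EBC = 28.1 · 1.97

55.3570 EBC


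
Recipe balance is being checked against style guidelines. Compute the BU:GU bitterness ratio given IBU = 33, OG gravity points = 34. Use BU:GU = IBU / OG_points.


BU:GU = 33 / 34

0.9706


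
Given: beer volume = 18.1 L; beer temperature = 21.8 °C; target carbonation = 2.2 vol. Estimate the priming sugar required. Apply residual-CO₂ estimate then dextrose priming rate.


residual = 14.695·(0.01821 + 0.09011·e^(−0.04·T));  sugar = (target − residual)·4.0·V
residual = 14.695·(0.01821 + 0.09011·e^(−0.04·21.8)) = 0.8212
sugar = (2.2 − 0.8212)·4.0·18.1

99.8216 g


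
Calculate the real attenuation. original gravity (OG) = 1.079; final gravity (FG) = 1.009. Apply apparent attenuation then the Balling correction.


AA = (OG−FG)/(OG−1)·100;  RA = AA·0.8192
AA = (1.079 − 1.009)/(1.079 − 1)·100 = 88.6076
RA = 88.6076·0.8192

72.5873 %


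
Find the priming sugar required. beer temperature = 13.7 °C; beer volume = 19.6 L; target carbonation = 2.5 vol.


residual = 14.695·(0.01821 + 0.09011·e^(−0.04·T));  sugar = (target − residual)·4.0·V
residual = 14.695·(0.01821 + 0.09011·e^(−0.04·13.7)) = 1.0331
sugar = (2.5 − 1.0331)·4.0·19.6

115.0047 g


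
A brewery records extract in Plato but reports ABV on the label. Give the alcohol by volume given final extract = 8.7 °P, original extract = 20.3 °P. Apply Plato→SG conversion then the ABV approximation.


SG = 259/(259 − P);  ABV = (OG − FG)·131.25
OG = 259/(259 − 20.3) = 1.0850
FG = 259/(259 − 8.7) = 1.0348
ABV = (1.0850 − 1.0348)·131.25

6.6000 % ABV


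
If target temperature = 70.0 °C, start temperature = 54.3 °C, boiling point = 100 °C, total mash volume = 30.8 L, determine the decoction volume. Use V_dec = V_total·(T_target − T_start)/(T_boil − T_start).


V_dec = 30.8·(70.0 − 54.3)/(100 − 54.3)

10.5812 L


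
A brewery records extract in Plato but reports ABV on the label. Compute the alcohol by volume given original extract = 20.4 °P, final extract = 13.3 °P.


SG = 259/(259 − P);  ABV = (OG − FG)·131.25
OG = 259/(259 − 20.4) = 1.0855
FG = 259/(259 − 13.3) = 1.0541
ABV = (1.0855 − 1.0541)·131.25

4.1170 % ABV


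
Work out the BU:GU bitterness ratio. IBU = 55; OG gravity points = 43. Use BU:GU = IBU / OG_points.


BU:GU = 55 / 43

1.2791


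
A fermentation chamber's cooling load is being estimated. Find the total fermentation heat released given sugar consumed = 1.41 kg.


Q = m_sugar · 590 kJ/kg
Q = 1.41 · 590

831.9000 kJ


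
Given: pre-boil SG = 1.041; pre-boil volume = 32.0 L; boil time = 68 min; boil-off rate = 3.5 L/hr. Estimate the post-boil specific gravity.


V_post = V_pre − rate·(t/60);  SG_post = 1 + (SG_pre−1)·V_pre/V_post
V_post = 32.0 − 3.5·(68/60) = 28.0333
SG_post = 1 + (1.041 − 1)·32.0/28.0333

1.0468


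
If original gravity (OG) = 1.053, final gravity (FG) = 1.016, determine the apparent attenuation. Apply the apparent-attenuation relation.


AA = (OG − FG)/(OG − 1) · 100
AA = (1.053 − 1.016)/(1.053 − 1) · 100

69.8113 %


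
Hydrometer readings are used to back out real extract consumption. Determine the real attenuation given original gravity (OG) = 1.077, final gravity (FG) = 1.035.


AA = (OG−FG)/(OG−1)·100;  RA = AA·0.8192
AA = (1.077 − 1.035)/(1.077 − 1)·100 = 54.5455
RA = 54.5455·0.8192

44.6836 %


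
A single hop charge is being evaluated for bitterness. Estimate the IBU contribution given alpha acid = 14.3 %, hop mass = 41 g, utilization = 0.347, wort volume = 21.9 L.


IBU = (α/100)·mass·U·1000 / V
IBU = (14.3/100)·41·0.347·1000 / 21.9

92.8978 IBU


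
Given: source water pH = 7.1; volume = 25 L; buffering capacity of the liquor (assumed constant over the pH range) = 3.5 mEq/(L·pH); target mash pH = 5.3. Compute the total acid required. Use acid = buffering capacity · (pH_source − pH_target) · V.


acid = 3.5 · (7.1 − 5.3) · 25

157.5000 mEq


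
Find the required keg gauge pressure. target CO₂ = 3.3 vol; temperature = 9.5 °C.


psi = vols/(0.01821 + 0.09011·e^(−0.04·T)) − 14.695
psi = 3.3/(0.01821 + 0.09011·e^(−0.04·9.5)) − 14.695

26.6414 psi


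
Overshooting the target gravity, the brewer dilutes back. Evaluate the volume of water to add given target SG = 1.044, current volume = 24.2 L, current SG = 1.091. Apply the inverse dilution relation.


V_water = V·((SG_curr − 1)/(SG_target − 1) − 1)
V_water = 24.2·((1.091 − 1)/(1.044 − 1) − 1)

25.8500 L


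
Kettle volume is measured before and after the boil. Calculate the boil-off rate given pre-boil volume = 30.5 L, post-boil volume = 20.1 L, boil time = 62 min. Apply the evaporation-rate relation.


rate = (V_pre − V_post) / (t_min/60)
rate = (30.5 − 20.1) / (62/60)

10.0645 L/hr


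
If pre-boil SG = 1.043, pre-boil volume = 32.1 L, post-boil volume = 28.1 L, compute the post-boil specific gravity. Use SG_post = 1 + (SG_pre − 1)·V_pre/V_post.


pts_pre = (1.043 − 1)·1000 = 43.0000
pts_post = 43.0000·32.1/28.1 = 49.1210
SG_post = 1 + 49.1210/1000

1.0491


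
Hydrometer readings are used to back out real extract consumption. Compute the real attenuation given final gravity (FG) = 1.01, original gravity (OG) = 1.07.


AA = (OG−FG)/(OG−1)·100;  RA = AA·0.8192
AA = (1.07 − 1.01)/(1.07 − 1)·100 = 85.7143
RA = 85.7143·0.8192

70.2171 %


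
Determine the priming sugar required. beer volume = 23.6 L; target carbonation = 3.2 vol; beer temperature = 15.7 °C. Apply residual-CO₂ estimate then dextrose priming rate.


residual = 14.695·(0.01821 + 0.09011·e^(−0.04·T));  sugar = (target − residual)·4.0·V
residual = 14.695·(0.01821 + 0.09011·e^(−0.04·15.7)) = 0.9742
sugar = (3.2 − 0.9742)·4.0·23.6

210.1110 g


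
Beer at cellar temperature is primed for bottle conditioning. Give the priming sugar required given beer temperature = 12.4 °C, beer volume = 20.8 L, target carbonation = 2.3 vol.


residual = 14.695·(0.01821 + 0.09011·e^(−0.04·T));  sugar = (target − residual)·4.0·V
residual = 14.695·(0.01821 + 0.09011·e^(−0.04·12.4)) = 1.0740
sugar = (2.3 − 1.0740)·4.0·20.8

102.0063 g


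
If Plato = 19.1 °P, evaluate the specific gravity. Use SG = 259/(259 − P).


SG = 259/(259 − 19.1)

1.0796
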